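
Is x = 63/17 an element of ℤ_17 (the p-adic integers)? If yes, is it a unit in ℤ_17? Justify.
x ∉ ℤ_17 (v_17(x) = -1 < 0)

ℤ_17 = {x ∈ ℚ_17 : v_17(x) ≥ 0} and ℤ_17^× = {x ∈ ℤ_17 : v_17(x) = 0}. Here v_17(63/17) = v_17(num) − v_17(den) = -1; compare against these criteria.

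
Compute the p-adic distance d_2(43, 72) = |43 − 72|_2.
d_2(43, 72) = 1

Step 1 — x − y = 43 − 72 = -29. Step 2 — v_2(-29) = 0 (factor: -29 = −(2^0 · 29); the sign does not affect v_p). Step 3 — |x − y|_2 = 2^{0} = 1.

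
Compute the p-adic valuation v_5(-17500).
v_5(-17500) = 4

v_5(n) is the largest exponent k such that 5^k divides n. Factor out: -17500 = -5^4 · 28. (Sign doesn't affect v_p.) So v_5(-17500) = 4.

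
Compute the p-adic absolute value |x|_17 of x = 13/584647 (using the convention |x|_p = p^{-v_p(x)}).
|13/584647|_17 = 83521

Step 1 — compute v_17(x) by factoring powers of 17 out of the numerator and denominator: v_17(13/584647) = -4. Step 2 — apply |x|_p = p^{-v_p(x)} = 17^{4} = 83521.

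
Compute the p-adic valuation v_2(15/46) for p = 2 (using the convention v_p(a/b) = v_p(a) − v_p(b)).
v_2(15/46) = -1

Factor powers of 2 from the numerator and denominator of the reduced fraction: 15 = 2^0 · 15 and 46 = 2^1 · 23. Apply v_p(a/b) = v_p(a) − v_p(b): v_2(15/46) = 0 − 1 = -1.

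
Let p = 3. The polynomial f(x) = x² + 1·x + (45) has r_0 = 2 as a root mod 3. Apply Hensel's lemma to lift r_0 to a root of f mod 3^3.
r_2 = 17 (mod 27)

Hensel: r_{i+1} = r_i − f(r_i)·(f′(r_i))^{-1} mod 3^{i+2}, f′(x) = 2x + 1. Iterate:
  r_0 = 2 (mod 3)
  r_1 = 8 (mod 9)
  r_2 = 17 (mod 27)
Final: r = 17 satisfies f(r) ≡ 0 mod 3^3.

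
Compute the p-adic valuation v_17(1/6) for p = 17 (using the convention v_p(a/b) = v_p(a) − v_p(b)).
v_17(1/6) = 0

Factor powers of 17 from the numerator and denominator of the reduced fraction: 1 = 17^0 · 1 and 6 = 17^0 · 6. Apply v_p(a/b) = v_p(a) − v_p(b): v_17(1/6) = 0 − 0 = 0.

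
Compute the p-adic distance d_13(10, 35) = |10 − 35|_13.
d_13(10, 35) = 1

Step 1 — x − y = 10 − 35 = -25. Step 2 — v_13(-25) = 0 (factor: -25 = −(13^0 · 25); the sign does not affect v_p). Step 3 — |x − y|_13 = 13^{0} = 1.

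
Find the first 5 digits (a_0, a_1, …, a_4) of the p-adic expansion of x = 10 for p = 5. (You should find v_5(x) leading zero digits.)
(a_0, …, a_4) = (0, 2, 0, 0, 0)

v_5(10) = 1, so a_0 = ... = a_0 = 0. Factor out: x = 5^1 · u with u = 2 a unit in ℤ_5. Expand u iteratively via a_{v+i} = u_i mod 5, u_{i+1} = (u_i − a_{v+i})/5:
  u_0 = 2;  a_1 = 2;  u_1 = (u_0 − 2)/5 = 0
  u_1 = 0;  a_2 = 0;  u_2 = (u_1 − 0)/5 = 0
  u_2 = 0;  a_3 = 0;  u_3 = (u_2 − 0)/5 = 0
  u_3 = 0;  a_4 = 0;  u_4 = (u_3 − 0)/5 = 0
Digits: (0, 2, 0, 0, 0).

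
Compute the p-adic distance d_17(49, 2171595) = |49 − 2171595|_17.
d_17(49, 2171595) = 1/83521

Step 1 — x − y = 49 − 2171595 = -2171546. Step 2 — v_17(-2171546) = 4 (factor: -2171546 = −(17^4 · 26); the sign does not affect v_p). Step 3 — |x − y|_17 = 17^{-4} = 1/83521.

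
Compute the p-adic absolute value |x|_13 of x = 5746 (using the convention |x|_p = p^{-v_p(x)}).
|5746|_13 = 1/169

Step 1 — compute v_13(x) by factoring powers of 13 out of the numerator and denominator: v_13(5746) = 2. Step 2 — apply |x|_p = p^{-v_p(x)} = 13^{-2} = 1/169.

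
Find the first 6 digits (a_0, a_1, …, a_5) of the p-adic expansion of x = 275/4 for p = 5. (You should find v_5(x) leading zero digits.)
(a_0, …, a_5) = (0, 0, 4, 1, 1, 1)

v_5(275/4) = 2, so a_0 = ... = a_1 = 0. Factor out: x = 5^2 · u with u = 11/4 a unit in ℤ_5. Expand u iteratively via a_{v+i} = u_i mod 5, u_{i+1} = (u_i − a_{v+i})/5:
  u_0 = 11/4;  a_2 = 4;  u_1 = (u_0 − 4)/5 = -1/4
  u_1 = -1/4;  a_3 = 1;  u_2 = (u_1 − 1)/5 = -1/4
  u_2 = -1/4;  a_4 = 1;  u_3 = (u_2 − 1)/5 = -1/4
  u_3 = -1/4;  a_5 = 1;  u_4 = (u_3 − 1)/5 = -1/4
Digits: (0, 0, 4, 1, 1, 1).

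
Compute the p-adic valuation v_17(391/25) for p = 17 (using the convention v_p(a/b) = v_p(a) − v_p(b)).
v_17(391/25) = 1

Factor powers of 17 from the numerator and denominator of the reduced fraction: 391 = 17^1 · 23 and 25 = 17^0 · 25. Apply v_p(a/b) = v_p(a) − v_p(b): v_17(391/25) = 1 − 0 = 1.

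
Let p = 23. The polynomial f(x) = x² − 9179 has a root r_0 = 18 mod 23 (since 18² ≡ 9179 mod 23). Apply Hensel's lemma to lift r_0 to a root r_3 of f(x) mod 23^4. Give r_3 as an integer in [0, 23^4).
r_3 = 217345 (mod 279841)

Hensel's recurrence: r_{i+1} = r_i − f(r_i)·(f′(r_i))^{-1} mod 23^{i+2}, with f′(x) = 2x. Iterate:
  r_0 = 18 (mod 23)
  r_1 = 455 (mod 529)
  r_2 = 10506 (mod 12167)
  r_3 = 217345 (mod 279841)
Final: r_3 = 217345, and one checks f(r_3) ≡ 0 mod 23^4.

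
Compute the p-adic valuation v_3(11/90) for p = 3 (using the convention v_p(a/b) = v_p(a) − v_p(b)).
v_3(11/90) = -2

Factor powers of 3 from the numerator and denominator of the reduced fraction: 11 = 3^0 · 11 and 90 = 3^2 · 10. Apply v_p(a/b) = v_p(a) − v_p(b): v_3(11/90) = 0 − 2 = -2.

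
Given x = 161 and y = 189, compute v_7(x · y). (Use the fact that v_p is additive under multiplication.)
v_7(30429) = 2

v_p(x) = 1 (factor: 161 = 7^1 · 23); v_p(y) = 1 (factor: 189 = 7^1 · 27). Additivity: v_p(xy) = v_p(x) + v_p(y) = 1 + 1 = 2. (Direct check: xy = 30429 = 7^2 · (621).)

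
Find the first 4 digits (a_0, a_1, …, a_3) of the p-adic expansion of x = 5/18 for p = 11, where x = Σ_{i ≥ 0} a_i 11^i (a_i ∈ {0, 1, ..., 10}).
(a_0, …, a_3) = (7, 0, 3, 4)

v_11(5/18) = 0 (numerator and denominator both coprime to 11), so x ∈ ℤ_11^×. Compute digits iteratively via a_i = x_i mod 11, x_{i+1} = (x_i − a_i)/11, with x_0 = x:
  x_0 = 5/18;  a_0 = 7;  x_1 = (x_0 − 7)/11 = -11/18
  x_1 = -11/18;  a_1 = 0;  x_2 = (x_1 − 0)/11 = -1/18
  x_2 = -1/18;  a_2 = 3;  x_3 = (x_2 − 3)/11 = -5/18
  x_3 = -5/18;  a_3 = 4;  x_4 = (x_3 − 4)/11 = -7/18
Digits: (7, 0, 3, 4).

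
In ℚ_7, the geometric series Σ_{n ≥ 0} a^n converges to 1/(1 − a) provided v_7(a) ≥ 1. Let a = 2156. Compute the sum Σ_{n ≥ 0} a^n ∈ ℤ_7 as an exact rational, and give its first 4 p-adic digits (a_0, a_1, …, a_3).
Σ a^n = 1/(1 − a) = -1/2155;  first 4 digits = (1, 0, 2, 6)

v_7(a) = 2 ≥ 1, so the series converges in ℤ_7 to 1/(1 − a) = 1/(1 − 2156) = -1/2155. Expand this rational in ℤ_7: compute digits iteratively via d_i = x_i mod 7, x_{i+1} = (x_i − d_i)/7. The first 4 digits are (1, 0, 2, 6).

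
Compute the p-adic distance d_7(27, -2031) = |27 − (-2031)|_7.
d_7(27, -2031) = 1/343

Step 1 — x − y = 27 − (-2031) = 2058. Step 2 — v_7(2058) = 3 (factor: 2058 = (7^3 · 6); the sign does not affect v_p). Step 3 — |x − y|_7 = 7^{-3} = 1/343.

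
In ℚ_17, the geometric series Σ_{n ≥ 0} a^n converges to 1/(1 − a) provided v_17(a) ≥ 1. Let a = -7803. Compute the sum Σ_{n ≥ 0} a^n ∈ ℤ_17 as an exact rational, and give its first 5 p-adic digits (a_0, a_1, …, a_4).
Σ a^n = 1/(1 − a) = 1/7804;  first 5 digits = (1, 0, 7, 15, 14)

v_17(a) = 2 ≥ 1, so the series converges in ℤ_17 to 1/(1 − a) = 1/(1 − (-7803)) = 1/7804. Expand this rational in ℤ_17: compute digits iteratively via d_i = x_i mod 17, x_{i+1} = (x_i − d_i)/17. The first 5 digits are (1, 0, 7, 15, 14).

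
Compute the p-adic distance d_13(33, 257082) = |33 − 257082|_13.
d_13(33, 257082) = 1/28561

Step 1 — x − y = 33 − 257082 = -257049. Step 2 — v_13(-257049) = 4 (factor: -257049 = −(13^4 · 9); the sign does not affect v_p). Step 3 — |x − y|_13 = 13^{-4} = 1/28561.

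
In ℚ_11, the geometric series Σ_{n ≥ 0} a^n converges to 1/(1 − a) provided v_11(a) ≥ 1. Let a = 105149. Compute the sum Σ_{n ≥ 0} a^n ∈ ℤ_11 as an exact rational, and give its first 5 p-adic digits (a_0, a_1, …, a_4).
Σ a^n = 1/(1 − a) = -1/105148;  first 5 digits = (1, 0, 0, 2, 7)

v_11(a) = 3 ≥ 1, so the series converges in ℤ_11 to 1/(1 − a) = 1/(1 − 105149) = -1/105148. Expand this rational in ℤ_11: compute digits iteratively via d_i = x_i mod 11, x_{i+1} = (x_i − d_i)/11. The first 5 digits are (1, 0, 0, 2, 7).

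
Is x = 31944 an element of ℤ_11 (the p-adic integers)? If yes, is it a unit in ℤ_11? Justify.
x ∈ ℤ_11 but not a unit; v_11(x) = 3 > 0

ℤ_11 = {x ∈ ℚ_11 : v_11(x) ≥ 0} and ℤ_11^× = {x ∈ ℤ_11 : v_11(x) = 0}. Here v_11(31944) = v_11(num) − v_11(den) = 3; compare against these criteria.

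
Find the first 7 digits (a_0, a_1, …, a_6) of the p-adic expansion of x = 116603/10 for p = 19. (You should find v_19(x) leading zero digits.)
(a_0, …, a_6) = (0, 0, 0, 15, 5, 13, 5)

v_19(116603/10) = 3, so a_0 = ... = a_2 = 0. Factor out: x = 19^3 · u with u = 17/10 a unit in ℤ_19. Expand u iteratively via a_{v+i} = u_i mod 19, u_{i+1} = (u_i − a_{v+i})/19:
  u_0 = 17/10;  a_3 = 15;  u_1 = (u_0 − 15)/19 = -7/10
  u_1 = -7/10;  a_4 = 5;  u_2 = (u_1 − 5)/19 = -3/10
  u_2 = -3/10;  a_5 = 13;  u_3 = (u_2 − 13)/19 = -7/10
  u_3 = -7/10;  a_6 = 5;  u_4 = (u_3 − 5)/19 = -3/10
Digits: (0, 0, 0, 15, 5, 13, 5).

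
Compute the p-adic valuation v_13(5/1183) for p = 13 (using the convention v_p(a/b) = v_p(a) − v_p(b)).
v_13(5/1183) = -2

Factor powers of 13 from the numerator and denominator of the reduced fraction: 5 = 13^0 · 5 and 1183 = 13^2 · 7. Apply v_p(a/b) = v_p(a) − v_p(b): v_13(5/1183) = 0 − 2 = -2.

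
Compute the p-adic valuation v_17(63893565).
v_17(63893565) = 5

v_17(n) is the largest exponent k such that 17^k divides n. Factor out: 63893565 = 17^5 · 45. (Sign doesn't affect v_p.) So v_17(63893565) = 5.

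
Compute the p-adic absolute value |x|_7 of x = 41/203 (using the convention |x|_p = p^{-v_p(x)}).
|41/203|_7 = 7

Step 1 — compute v_7(x) by factoring powers of 7 out of the numerator and denominator: v_7(41/203) = -1. Step 2 — apply |x|_p = p^{-v_p(x)} = 7^{1} = 7.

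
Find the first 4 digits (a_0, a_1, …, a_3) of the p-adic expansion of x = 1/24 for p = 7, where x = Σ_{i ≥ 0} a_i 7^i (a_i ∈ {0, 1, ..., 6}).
(a_0, …, a_3) = (5, 6, 4, 6)

v_7(1/24) = 0 (numerator and denominator both coprime to 7), so x ∈ ℤ_7^×. Compute digits iteratively via a_i = x_i mod 7, x_{i+1} = (x_i − a_i)/7, with x_0 = x:
  x_0 = 1/24;  a_0 = 5;  x_1 = (x_0 − 5)/7 = -17/24
  x_1 = -17/24;  a_1 = 6;  x_2 = (x_1 − 6)/7 = -23/24
  x_2 = -23/24;  a_2 = 4;  x_3 = (x_2 − 4)/7 = -17/24
  x_3 = -17/24;  a_3 = 6;  x_4 = (x_3 − 6)/7 = -23/24
Digits: (5, 6, 4, 6).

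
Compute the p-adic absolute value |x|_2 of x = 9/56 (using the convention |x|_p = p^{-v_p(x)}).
|9/56|_2 = 8

Step 1 — compute v_2(x) by factoring powers of 2 out of the numerator and denominator: v_2(9/56) = -3. Step 2 — apply |x|_p = p^{-v_p(x)} = 2^{3} = 8.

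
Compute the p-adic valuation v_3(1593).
v_3(1593) = 3

v_3(n) is the largest exponent k such that 3^k divides n. Factor out: 1593 = 3^3 · 59. (Sign doesn't affect v_p.) So v_3(1593) = 3.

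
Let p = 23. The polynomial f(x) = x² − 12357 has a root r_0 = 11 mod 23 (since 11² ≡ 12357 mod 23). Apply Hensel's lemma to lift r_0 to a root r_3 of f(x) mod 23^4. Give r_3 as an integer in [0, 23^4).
r_3 = 185621 (mod 279841)

Hensel's recurrence: r_{i+1} = r_i − f(r_i)·(f′(r_i))^{-1} mod 23^{i+2}, with f′(x) = 2x. Iterate:
  r_0 = 11 (mod 23)
  r_1 = 471 (mod 529)
  r_2 = 3116 (mod 12167)
  r_3 = 185621 (mod 279841)
Final: r_3 = 185621, and one checks f(r_3) ≡ 0 mod 23^4.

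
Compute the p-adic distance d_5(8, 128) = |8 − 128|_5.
d_5(8, 128) = 1/5

Step 1 — x − y = 8 − 128 = -120. Step 2 — v_5(-120) = 1 (factor: -120 = −(5^1 · 24); the sign does not affect v_p). Step 3 — |x − y|_5 = 5^{-1} = 1/5.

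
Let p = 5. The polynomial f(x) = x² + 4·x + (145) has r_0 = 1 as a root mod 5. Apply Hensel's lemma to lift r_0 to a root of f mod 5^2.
r_1 = 1 (mod 25)

Hensel: r_{i+1} = r_i − f(r_i)·(f′(r_i))^{-1} mod 5^{i+2}, f′(x) = 2x + 4. Iterate:
  r_0 = 1 (mod 5)
  r_1 = 1 (mod 25)
Final: r = 1 satisfies f(r) ≡ 0 mod 5^2.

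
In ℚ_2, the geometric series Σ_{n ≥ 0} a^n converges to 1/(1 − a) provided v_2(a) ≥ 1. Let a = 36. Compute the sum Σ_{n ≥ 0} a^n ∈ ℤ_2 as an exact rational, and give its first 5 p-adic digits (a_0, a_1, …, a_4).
Σ a^n = 1/(1 − a) = -1/35;  first 5 digits = (1, 0, 1, 0, 1)

v_2(a) = 2 ≥ 1, so the series converges in ℤ_2 to 1/(1 − a) = 1/(1 − 36) = -1/35. Expand this rational in ℤ_2: compute digits iteratively via d_i = x_i mod 2, x_{i+1} = (x_i − d_i)/2. The first 5 digits are (1, 0, 1, 0, 1).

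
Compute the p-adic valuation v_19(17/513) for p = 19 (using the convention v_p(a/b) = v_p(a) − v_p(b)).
v_19(17/513) = -1

Factor powers of 19 from the numerator and denominator of the reduced fraction: 17 = 19^0 · 17 and 513 = 19^1 · 27. Apply v_p(a/b) = v_p(a) − v_p(b): v_19(17/513) = 0 − 1 = -1.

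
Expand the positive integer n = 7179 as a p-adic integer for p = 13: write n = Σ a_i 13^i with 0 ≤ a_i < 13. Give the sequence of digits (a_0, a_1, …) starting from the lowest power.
(a_0, a_1, …) = (3, 6, 3, 3)

Repeated division by 13 gives the digits low-to-high: 7179 = 3 + 6·13^1 + 3·13^2 + 3·13^3. Digit sequence: (3, 6, 3, 3).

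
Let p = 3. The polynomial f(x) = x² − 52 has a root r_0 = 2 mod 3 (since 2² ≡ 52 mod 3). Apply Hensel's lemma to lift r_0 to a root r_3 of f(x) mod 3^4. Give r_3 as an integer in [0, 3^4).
r_3 = 32 (mod 81)

Hensel's recurrence: r_{i+1} = r_i − f(r_i)·(f′(r_i))^{-1} mod 3^{i+2}, with f′(x) = 2x. Iterate:
  r_0 = 2 (mod 3)
  r_1 = 5 (mod 9)
  r_2 = 5 (mod 27)
  r_3 = 32 (mod 81)
Final: r_3 = 32, and one checks f(r_3) ≡ 0 mod 3^4.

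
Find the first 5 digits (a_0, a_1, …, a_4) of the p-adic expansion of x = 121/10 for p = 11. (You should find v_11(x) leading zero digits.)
(a_0, …, a_4) = (0, 0, 10, 9, 9)

v_11(121/10) = 2, so a_0 = ... = a_1 = 0. Factor out: x = 11^2 · u with u = 1/10 a unit in ℤ_11. Expand u iteratively via a_{v+i} = u_i mod 11, u_{i+1} = (u_i − a_{v+i})/11:
  u_0 = 1/10;  a_2 = 10;  u_1 = (u_0 − 10)/11 = -9/10
  u_1 = -9/10;  a_3 = 9;  u_2 = (u_1 − 9)/11 = -9/10
  u_2 = -9/10;  a_4 = 9;  u_3 = (u_2 − 9)/11 = -9/10
Digits: (0, 0, 10, 9, 9).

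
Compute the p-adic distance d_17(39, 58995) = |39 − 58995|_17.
d_17(39, 58995) = 1/4913

Step 1 — x − y = 39 − 58995 = -58956. Step 2 — v_17(-58956) = 3 (factor: -58956 = −(17^3 · 12); the sign does not affect v_p). Step 3 — |x − y|_17 = 17^{-3} = 1/4913.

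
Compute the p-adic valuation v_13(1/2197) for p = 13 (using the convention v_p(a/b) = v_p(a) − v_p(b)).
v_13(1/2197) = -3

Factor powers of 13 from the numerator and denominator of the reduced fraction: 1 = 13^0 · 1 and 2197 = 13^3 · 1. Apply v_p(a/b) = v_p(a) − v_p(b): v_13(1/2197) = 0 − 3 = -3.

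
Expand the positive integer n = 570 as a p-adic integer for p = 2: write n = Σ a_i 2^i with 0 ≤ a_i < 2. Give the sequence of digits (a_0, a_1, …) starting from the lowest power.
(a_0, a_1, …) = (0, 1, 0, 1, 1, 1, 0, 0, 0, 1)

Repeated division by 2 gives the digits low-to-high: 570 = 1·2^1 + 1·2^3 + 1·2^4 + 1·2^5 + 1·2^9. Digit sequence: (0, 1, 0, 1, 1, 1, 0, 0, 0, 1).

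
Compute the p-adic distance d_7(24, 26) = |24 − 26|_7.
d_7(24, 26) = 1

Step 1 — x − y = 24 − 26 = -2. Step 2 — v_7(-2) = 0 (factor: -2 = −(7^0 · 2); the sign does not affect v_p). Step 3 — |x − y|_7 = 7^{0} = 1.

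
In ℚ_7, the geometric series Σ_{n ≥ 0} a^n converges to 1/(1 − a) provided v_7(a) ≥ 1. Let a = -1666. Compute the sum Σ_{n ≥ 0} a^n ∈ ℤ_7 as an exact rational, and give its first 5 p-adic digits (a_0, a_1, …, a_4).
Σ a^n = 1/(1 − a) = 1/1667;  first 5 digits = (1, 0, 1, 2, 0)

v_7(a) = 2 ≥ 1, so the series converges in ℤ_7 to 1/(1 − a) = 1/(1 − (-1666)) = 1/1667. Expand this rational in ℤ_7: compute digits iteratively via d_i = x_i mod 7, x_{i+1} = (x_i − d_i)/7. The first 5 digits are (1, 0, 1, 2, 0).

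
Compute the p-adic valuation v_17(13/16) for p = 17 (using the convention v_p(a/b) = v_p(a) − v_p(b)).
v_17(13/16) = 0

Factor powers of 17 from the numerator and denominator of the reduced fraction: 13 = 17^0 · 13 and 16 = 17^0 · 16. Apply v_p(a/b) = v_p(a) − v_p(b): v_17(13/16) = 0 − 0 = 0.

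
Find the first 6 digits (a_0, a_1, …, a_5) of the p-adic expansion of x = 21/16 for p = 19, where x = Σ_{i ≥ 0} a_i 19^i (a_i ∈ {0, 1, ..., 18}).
(a_0, …, a_5) = (12, 3, 1, 13, 10, 3)

v_19(21/16) = 0 (numerator and denominator both coprime to 19), so x ∈ ℤ_19^×. Compute digits iteratively via a_i = x_i mod 19, x_{i+1} = (x_i − a_i)/19, with x_0 = x:
  x_0 = 21/16;  a_0 = 12;  x_1 = (x_0 − 12)/19 = -9/16
  x_1 = -9/16;  a_1 = 3;  x_2 = (x_1 − 3)/19 = -3/16
  x_2 = -3/16;  a_2 = 1;  x_3 = (x_2 − 1)/19 = -1/16
  x_3 = -1/16;  a_3 = 13;  x_4 = (x_3 − 13)/19 = -11/16
  x_4 = -11/16;  a_4 = 10;  x_5 = (x_4 − 10)/19 = -9/16
  x_5 = -9/16;  a_5 = 3;  x_6 = (x_5 − 3)/19 = -3/16
Digits: (12, 3, 1, 13, 10, 3).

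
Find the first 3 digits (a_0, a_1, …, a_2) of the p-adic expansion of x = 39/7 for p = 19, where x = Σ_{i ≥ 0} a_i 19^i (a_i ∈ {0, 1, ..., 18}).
(a_0, …, a_2) = (11, 16, 10)

v_19(39/7) = 0 (numerator and denominator both coprime to 19), so x ∈ ℤ_19^×. Compute digits iteratively via a_i = x_i mod 19, x_{i+1} = (x_i − a_i)/19, with x_0 = x:
  x_0 = 39/7;  a_0 = 11;  x_1 = (x_0 − 11)/19 = -2/7
  x_1 = -2/7;  a_1 = 16;  x_2 = (x_1 − 16)/19 = -6/7
  x_2 = -6/7;  a_2 = 10;  x_3 = (x_2 − 10)/19 = -4/7
Digits: (11, 16, 10).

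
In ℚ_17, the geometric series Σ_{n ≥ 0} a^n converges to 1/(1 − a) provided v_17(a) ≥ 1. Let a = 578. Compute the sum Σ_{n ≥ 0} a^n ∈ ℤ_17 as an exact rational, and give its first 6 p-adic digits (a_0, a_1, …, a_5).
Σ a^n = 1/(1 − a) = -1/577;  first 6 digits = (1, 0, 2, 0, 4, 0)

v_17(a) = 2 ≥ 1, so the series converges in ℤ_17 to 1/(1 − a) = 1/(1 − 578) = -1/577. Expand this rational in ℤ_17: compute digits iteratively via d_i = x_i mod 17, x_{i+1} = (x_i − d_i)/17. The first 6 digits are (1, 0, 2, 0, 4, 0).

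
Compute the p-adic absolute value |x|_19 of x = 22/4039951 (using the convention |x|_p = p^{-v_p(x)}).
|22/4039951|_19 = 130321

Step 1 — compute v_19(x) by factoring powers of 19 out of the numerator and denominator: v_19(22/4039951) = -4. Step 2 — apply |x|_p = p^{-v_p(x)} = 19^{4} = 130321.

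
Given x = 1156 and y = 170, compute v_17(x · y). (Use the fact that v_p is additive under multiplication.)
v_17(196520) = 3

v_p(x) = 2 (factor: 1156 = 17^2 · 4); v_p(y) = 1 (factor: 170 = 17^1 · 10). Additivity: v_p(xy) = v_p(x) + v_p(y) = 2 + 1 = 3. (Direct check: xy = 196520 = 17^3 · (40).)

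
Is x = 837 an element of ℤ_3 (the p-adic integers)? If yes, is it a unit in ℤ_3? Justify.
x ∈ ℤ_3 but not a unit; v_3(x) = 3 > 0

ℤ_3 = {x ∈ ℚ_3 : v_3(x) ≥ 0} and ℤ_3^× = {x ∈ ℤ_3 : v_3(x) = 0}. Here v_3(837) = v_3(num) − v_3(den) = 3; compare against these criteria.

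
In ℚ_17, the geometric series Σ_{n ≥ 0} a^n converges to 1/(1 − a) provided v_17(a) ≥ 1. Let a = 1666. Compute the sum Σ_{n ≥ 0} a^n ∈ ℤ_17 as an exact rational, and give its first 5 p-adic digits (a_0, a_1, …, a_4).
Σ a^n = 1/(1 − a) = -1/1665;  first 5 digits = (1, 13, 4, 8, 12)

v_17(a) = 1 ≥ 1, so the series converges in ℤ_17 to 1/(1 − a) = 1/(1 − 1666) = -1/1665. Expand this rational in ℤ_17: compute digits iteratively via d_i = x_i mod 17, x_{i+1} = (x_i − d_i)/17. The first 5 digits are (1, 13, 4, 8, 12).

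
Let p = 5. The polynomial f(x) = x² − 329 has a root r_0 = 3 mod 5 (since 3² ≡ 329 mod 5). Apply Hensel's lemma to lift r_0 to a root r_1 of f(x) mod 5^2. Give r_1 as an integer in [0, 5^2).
r_1 = 23 (mod 25)

Hensel's recurrence: r_{i+1} = r_i − f(r_i)·(f′(r_i))^{-1} mod 5^{i+2}, with f′(x) = 2x. Iterate:
  r_0 = 3 (mod 5)
  r_1 = 23 (mod 25)
Final: r_1 = 23, and one checks f(r_1) ≡ 0 mod 5^2.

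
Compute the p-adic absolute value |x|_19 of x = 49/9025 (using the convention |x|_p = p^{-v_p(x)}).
|49/9025|_19 = 361

Step 1 — compute v_19(x) by factoring powers of 19 out of the numerator and denominator: v_19(49/9025) = -2. Step 2 — apply |x|_p = p^{-v_p(x)} = 19^{2} = 361.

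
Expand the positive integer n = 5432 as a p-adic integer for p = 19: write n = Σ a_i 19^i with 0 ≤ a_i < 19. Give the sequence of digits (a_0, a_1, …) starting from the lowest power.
(a_0, a_1, …) = (17, 0, 15)

Repeated division by 19 gives the digits low-to-high: 5432 = 17 + 15·19^2. Digit sequence: (17, 0, 15).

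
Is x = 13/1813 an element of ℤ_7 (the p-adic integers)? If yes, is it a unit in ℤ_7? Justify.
x ∉ ℤ_7 (v_7(x) = -2 < 0)

ℤ_7 = {x ∈ ℚ_7 : v_7(x) ≥ 0} and ℤ_7^× = {x ∈ ℤ_7 : v_7(x) = 0}. Here v_7(13/1813) = v_7(num) − v_7(den) = -2; compare against these criteria.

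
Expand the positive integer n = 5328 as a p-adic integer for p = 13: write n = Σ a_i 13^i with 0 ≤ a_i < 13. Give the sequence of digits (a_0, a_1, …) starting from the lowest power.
(a_0, a_1, …) = (11, 6, 5, 2)

Repeated division by 13 gives the digits low-to-high: 5328 = 11 + 6·13^1 + 5·13^2 + 2·13^3. Digit sequence: (11, 6, 5, 2).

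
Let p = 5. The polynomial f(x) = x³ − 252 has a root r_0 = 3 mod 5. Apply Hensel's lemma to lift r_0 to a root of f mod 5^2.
r_1 = 3 (mod 25)

Hensel: r_{i+1} = r_i − f(r_i)/f′(r_i) mod 5^{i+2}, where f′(x) = 3x². Iterate:
  r_0 = 3 (mod 5)
  r_1 = 3 (mod 25)
Final: r = 3 with f(r) ≡ 0 mod 5^2.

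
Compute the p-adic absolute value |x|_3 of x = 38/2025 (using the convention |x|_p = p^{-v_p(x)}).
|38/2025|_3 = 81

Step 1 — compute v_3(x) by factoring powers of 3 out of the numerator and denominator: v_3(38/2025) = -4. Step 2 — apply |x|_p = p^{-v_p(x)} = 3^{4} = 81.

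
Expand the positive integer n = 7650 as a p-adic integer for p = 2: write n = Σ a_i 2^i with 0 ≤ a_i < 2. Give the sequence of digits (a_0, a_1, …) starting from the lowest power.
(a_0, a_1, …) = (0, 1, 0, 0, 0, 1, 1, 1, 1, 0, 1, 1, 1)

Repeated division by 2 gives the digits low-to-high: 7650 = 1·2^1 + 1·2^5 + 1·2^6 + 1·2^7 + 1·2^8 + 1·2^10 + 1·2^11 + 1·2^12. Digit sequence: (0, 1, 0, 0, 0, 1, 1, 1, 1, 0, 1, 1, 1).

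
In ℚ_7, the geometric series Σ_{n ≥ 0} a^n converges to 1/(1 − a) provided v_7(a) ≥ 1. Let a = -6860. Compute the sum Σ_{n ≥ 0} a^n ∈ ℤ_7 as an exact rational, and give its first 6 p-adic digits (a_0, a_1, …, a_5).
Σ a^n = 1/(1 − a) = 1/6861;  first 6 digits = (1, 0, 0, 1, 4, 6)

v_7(a) = 3 ≥ 1, so the series converges in ℤ_7 to 1/(1 − a) = 1/(1 − (-6860)) = 1/6861. Expand this rational in ℤ_7: compute digits iteratively via d_i = x_i mod 7, x_{i+1} = (x_i − d_i)/7. The first 6 digits are (1, 0, 0, 1, 4, 6).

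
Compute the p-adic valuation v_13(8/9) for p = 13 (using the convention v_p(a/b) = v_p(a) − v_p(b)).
v_13(8/9) = 0

Factor powers of 13 from the numerator and denominator of the reduced fraction: 8 = 13^0 · 8 and 9 = 13^0 · 9. Apply v_p(a/b) = v_p(a) − v_p(b): v_13(8/9) = 0 − 0 = 0.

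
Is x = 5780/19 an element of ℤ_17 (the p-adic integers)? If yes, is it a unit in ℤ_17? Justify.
x ∈ ℤ_17 but not a unit; v_17(x) = 2 > 0

ℤ_17 = {x ∈ ℚ_17 : v_17(x) ≥ 0} and ℤ_17^× = {x ∈ ℤ_17 : v_17(x) = 0}. Here v_17(5780/19) = v_17(num) − v_17(den) = 2; compare against these criteria.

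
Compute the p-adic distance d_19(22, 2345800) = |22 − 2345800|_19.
d_19(22, 2345800) = 1/130321

Step 1 — x − y = 22 − 2345800 = -2345778. Step 2 — v_19(-2345778) = 4 (factor: -2345778 = −(19^4 · 18); the sign does not affect v_p). Step 3 — |x − y|_19 = 19^{-4} = 1/130321.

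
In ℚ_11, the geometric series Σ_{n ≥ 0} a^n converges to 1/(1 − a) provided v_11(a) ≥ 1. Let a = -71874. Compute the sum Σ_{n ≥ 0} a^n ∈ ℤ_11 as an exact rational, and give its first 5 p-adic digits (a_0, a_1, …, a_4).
Σ a^n = 1/(1 − a) = 1/71875;  first 5 digits = (1, 0, 0, 1, 6)

v_11(a) = 3 ≥ 1, so the series converges in ℤ_11 to 1/(1 − a) = 1/(1 − (-71874)) = 1/71875. Expand this rational in ℤ_11: compute digits iteratively via d_i = x_i mod 11, x_{i+1} = (x_i − d_i)/11. The first 5 digits are (1, 0, 0, 1, 6).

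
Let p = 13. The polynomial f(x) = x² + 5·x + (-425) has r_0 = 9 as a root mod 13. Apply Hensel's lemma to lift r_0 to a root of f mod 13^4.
r_3 = 16922 (mod 28561)

Hensel: r_{i+1} = r_i − f(r_i)·(f′(r_i))^{-1} mod 13^{i+2}, f′(x) = 2x + 5. Iterate:
  r_0 = 9 (mod 13)
  r_1 = 22 (mod 169)
  r_2 = 1543 (mod 2197)
  r_3 = 16922 (mod 28561)
Final: r = 16922 satisfies f(r) ≡ 0 mod 13^4.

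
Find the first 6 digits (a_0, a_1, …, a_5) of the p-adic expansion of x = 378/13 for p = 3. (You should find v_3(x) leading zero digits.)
(a_0, …, a_5) = (0, 0, 0, 2, 2, 2)

v_3(378/13) = 3, so a_0 = ... = a_2 = 0. Factor out: x = 3^3 · u with u = 14/13 a unit in ℤ_3. Expand u iteratively via a_{v+i} = u_i mod 3, u_{i+1} = (u_i − a_{v+i})/3:
  u_0 = 14/13;  a_3 = 2;  u_1 = (u_0 − 2)/3 = -4/13
  u_1 = -4/13;  a_4 = 2;  u_2 = (u_1 − 2)/3 = -10/13
  u_2 = -10/13;  a_5 = 2;  u_3 = (u_2 − 2)/3 = -12/13
Digits: (0, 0, 0, 2, 2, 2).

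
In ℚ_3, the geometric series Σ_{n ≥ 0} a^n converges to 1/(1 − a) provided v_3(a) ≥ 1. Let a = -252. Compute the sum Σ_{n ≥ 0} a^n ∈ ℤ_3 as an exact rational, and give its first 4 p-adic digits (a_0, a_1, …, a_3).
Σ a^n = 1/(1 − a) = 1/253;  first 4 digits = (1, 0, 2, 2)

v_3(a) = 2 ≥ 1, so the series converges in ℤ_3 to 1/(1 − a) = 1/(1 − (-252)) = 1/253. Expand this rational in ℤ_3: compute digits iteratively via d_i = x_i mod 3, x_{i+1} = (x_i − d_i)/3. The first 4 digits are (1, 0, 2, 2).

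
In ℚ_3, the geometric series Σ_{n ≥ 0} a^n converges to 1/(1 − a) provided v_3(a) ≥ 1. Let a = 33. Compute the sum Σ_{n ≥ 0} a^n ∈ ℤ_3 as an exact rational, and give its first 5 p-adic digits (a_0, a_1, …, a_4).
Σ a^n = 1/(1 − a) = -1/32;  first 5 digits = (1, 2, 1, 1, 2)

v_3(a) = 1 ≥ 1, so the series converges in ℤ_3 to 1/(1 − a) = 1/(1 − 33) = -1/32. Expand this rational in ℤ_3: compute digits iteratively via d_i = x_i mod 3, x_{i+1} = (x_i − d_i)/3. The first 5 digits are (1, 2, 1, 1, 2).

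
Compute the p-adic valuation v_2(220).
v_2(220) = 2

v_2(n) is the largest exponent k such that 2^k divides n. Factor out: 220 = 2^2 · 55. (Sign doesn't affect v_p.) So v_2(220) = 2.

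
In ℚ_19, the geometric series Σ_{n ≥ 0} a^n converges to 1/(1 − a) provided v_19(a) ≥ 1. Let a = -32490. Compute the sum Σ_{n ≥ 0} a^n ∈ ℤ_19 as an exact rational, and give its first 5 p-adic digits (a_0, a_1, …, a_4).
Σ a^n = 1/(1 − a) = 1/32491;  first 5 digits = (1, 0, 5, 14, 5)

v_19(a) = 2 ≥ 1, so the series converges in ℤ_19 to 1/(1 − a) = 1/(1 − (-32490)) = 1/32491. Expand this rational in ℤ_19: compute digits iteratively via d_i = x_i mod 19, x_{i+1} = (x_i − d_i)/19. The first 5 digits are (1, 0, 5, 14, 5).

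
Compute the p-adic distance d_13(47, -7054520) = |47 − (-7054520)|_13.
d_13(47, -7054520) = 1/371293

Step 1 — x − y = 47 − (-7054520) = 7054567. Step 2 — v_13(7054567) = 5 (factor: 7054567 = (13^5 · 19); the sign does not affect v_p). Step 3 — |x − y|_13 = 13^{-5} = 1/371293.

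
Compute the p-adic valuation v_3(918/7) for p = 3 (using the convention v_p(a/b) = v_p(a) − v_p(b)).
v_3(918/7) = 3

Factor powers of 3 from the numerator and denominator of the reduced fraction: 918 = 3^3 · 34 and 7 = 3^0 · 7. Apply v_p(a/b) = v_p(a) − v_p(b): v_3(918/7) = 3 − 0 = 3.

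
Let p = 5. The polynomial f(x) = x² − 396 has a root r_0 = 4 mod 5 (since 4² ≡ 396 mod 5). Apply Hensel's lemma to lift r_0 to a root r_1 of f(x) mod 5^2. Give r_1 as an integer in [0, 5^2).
r_1 = 14 (mod 25)

Hensel's recurrence: r_{i+1} = r_i − f(r_i)·(f′(r_i))^{-1} mod 5^{i+2}, with f′(x) = 2x. Iterate:
  r_0 = 4 (mod 5)
  r_1 = 14 (mod 25)
Final: r_1 = 14, and one checks f(r_1) ≡ 0 mod 5^2.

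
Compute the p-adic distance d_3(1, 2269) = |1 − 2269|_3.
d_3(1, 2269) = 1/81

Step 1 — x − y = 1 − 2269 = -2268. Step 2 — v_3(-2268) = 4 (factor: -2268 = −(3^4 · 28); the sign does not affect v_p). Step 3 — |x − y|_3 = 3^{-4} = 1/81.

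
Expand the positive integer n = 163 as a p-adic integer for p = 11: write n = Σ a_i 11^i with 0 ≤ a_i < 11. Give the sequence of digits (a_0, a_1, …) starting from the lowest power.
(a_0, a_1, …) = (9, 3, 1)

Repeated division by 11 gives the digits low-to-high: 163 = 9 + 3·11^1 + 1·11^2. Digit sequence: (9, 3, 1).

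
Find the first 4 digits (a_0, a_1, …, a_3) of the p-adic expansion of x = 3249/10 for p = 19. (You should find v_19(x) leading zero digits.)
(a_0, …, a_3) = (0, 0, 18, 1)

v_19(3249/10) = 2, so a_0 = ... = a_1 = 0. Factor out: x = 19^2 · u with u = 9/10 a unit in ℤ_19. Expand u iteratively via a_{v+i} = u_i mod 19, u_{i+1} = (u_i − a_{v+i})/19:
  u_0 = 9/10;  a_2 = 18;  u_1 = (u_0 − 18)/19 = -9/10
  u_1 = -9/10;  a_3 = 1;  u_2 = (u_1 − 1)/19 = -1/10
Digits: (0, 0, 18, 1).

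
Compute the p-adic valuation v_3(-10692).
v_3(-10692) = 5

v_3(n) is the largest exponent k such that 3^k divides n. Factor out: -10692 = -3^5 · 44. (Sign doesn't affect v_p.) So v_3(-10692) = 5.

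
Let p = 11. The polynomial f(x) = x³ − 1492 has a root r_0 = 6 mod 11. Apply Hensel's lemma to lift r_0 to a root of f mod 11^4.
r_3 = 699 (mod 14641)

Hensel: r_{i+1} = r_i − f(r_i)/f′(r_i) mod 11^{i+2}, where f′(x) = 3x². Iterate:
  r_0 = 6 (mod 11)
  r_1 = 94 (mod 121)
  r_2 = 699 (mod 1331)
  r_3 = 699 (mod 14641)
Final: r = 699 with f(r) ≡ 0 mod 11^4.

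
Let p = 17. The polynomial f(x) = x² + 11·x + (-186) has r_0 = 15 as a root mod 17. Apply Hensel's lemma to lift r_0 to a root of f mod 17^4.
r_3 = 40900 (mod 83521)

Hensel: r_{i+1} = r_i − f(r_i)·(f′(r_i))^{-1} mod 17^{i+2}, f′(x) = 2x + 11. Iterate:
  r_0 = 15 (mod 17)
  r_1 = 151 (mod 289)
  r_2 = 1596 (mod 4913)
  r_3 = 40900 (mod 83521)
Final: r = 40900 satisfies f(r) ≡ 0 mod 17^4.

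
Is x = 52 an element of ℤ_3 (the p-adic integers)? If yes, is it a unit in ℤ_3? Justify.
x ∈ ℤ_3^× (unit); v_3(x) = 0

ℤ_3 = {x ∈ ℚ_3 : v_3(x) ≥ 0} and ℤ_3^× = {x ∈ ℤ_3 : v_3(x) = 0}. Here v_3(52) = v_3(num) − v_3(den) = 0; compare against these criteria.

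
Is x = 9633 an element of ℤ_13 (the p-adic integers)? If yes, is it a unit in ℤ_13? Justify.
x ∈ ℤ_13 but not a unit; v_13(x) = 2 > 0

ℤ_13 = {x ∈ ℚ_13 : v_13(x) ≥ 0} and ℤ_13^× = {x ∈ ℤ_13 : v_13(x) = 0}. Here v_13(9633) = v_13(num) − v_13(den) = 2; compare against these criteria.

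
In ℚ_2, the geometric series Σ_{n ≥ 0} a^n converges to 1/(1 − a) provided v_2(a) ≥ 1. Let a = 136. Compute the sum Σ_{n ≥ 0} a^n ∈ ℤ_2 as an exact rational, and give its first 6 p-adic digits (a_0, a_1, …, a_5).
Σ a^n = 1/(1 − a) = -1/135;  first 6 digits = (1, 0, 0, 1, 0, 0)

v_2(a) = 3 ≥ 1, so the series converges in ℤ_2 to 1/(1 − a) = 1/(1 − 136) = -1/135. Expand this rational in ℤ_2: compute digits iteratively via d_i = x_i mod 2, x_{i+1} = (x_i − d_i)/2. The first 6 digits are (1, 0, 0, 1, 0, 0).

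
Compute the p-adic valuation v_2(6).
v_2(6) = 1

v_2(n) is the largest exponent k such that 2^k divides n. Factor out: 6 = 2^1 · 3. (Sign doesn't affect v_p.) So v_2(6) = 1.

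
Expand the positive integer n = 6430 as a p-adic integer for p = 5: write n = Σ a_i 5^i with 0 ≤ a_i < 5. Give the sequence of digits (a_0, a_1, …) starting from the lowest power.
(a_0, a_1, …) = (0, 1, 2, 1, 0, 2)

Repeated division by 5 gives the digits low-to-high: 6430 = 1·5^1 + 2·5^2 + 1·5^3 + 2·5^5. Digit sequence: (0, 1, 2, 1, 0, 2).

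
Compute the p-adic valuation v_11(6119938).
v_11(6119938) = 5

v_11(n) is the largest exponent k such that 11^k divides n. Factor out: 6119938 = 11^5 · 38. (Sign doesn't affect v_p.) So v_11(6119938) = 5.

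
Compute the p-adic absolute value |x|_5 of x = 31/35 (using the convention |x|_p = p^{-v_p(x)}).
|31/35|_5 = 5

Step 1 — compute v_5(x) by factoring powers of 5 out of the numerator and denominator: v_5(31/35) = -1. Step 2 — apply |x|_p = p^{-v_p(x)} = 5^{1} = 5.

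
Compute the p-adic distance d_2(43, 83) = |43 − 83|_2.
d_2(43, 83) = 1/8

Step 1 — x − y = 43 − 83 = -40. Step 2 — v_2(-40) = 3 (factor: -40 = −(2^3 · 5); the sign does not affect v_p). Step 3 — |x − y|_2 = 2^{-3} = 1/8.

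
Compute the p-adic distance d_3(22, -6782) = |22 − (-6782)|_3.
d_3(22, -6782) = 1/243

Step 1 — x − y = 22 − (-6782) = 6804. Step 2 — v_3(6804) = 5 (factor: 6804 = (3^5 · 28); the sign does not affect v_p). Step 3 — |x − y|_3 = 3^{-5} = 1/243.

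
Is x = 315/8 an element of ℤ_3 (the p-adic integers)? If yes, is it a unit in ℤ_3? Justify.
x ∈ ℤ_3 but not a unit; v_3(x) = 2 > 0

ℤ_3 = {x ∈ ℚ_3 : v_3(x) ≥ 0} and ℤ_3^× = {x ∈ ℤ_3 : v_3(x) = 0}. Here v_3(315/8) = v_3(num) − v_3(den) = 2; compare against these criteria.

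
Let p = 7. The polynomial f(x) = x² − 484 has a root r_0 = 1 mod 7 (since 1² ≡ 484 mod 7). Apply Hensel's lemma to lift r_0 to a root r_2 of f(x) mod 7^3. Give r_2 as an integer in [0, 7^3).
r_2 = 22 (mod 343)

Hensel's recurrence: r_{i+1} = r_i − f(r_i)·(f′(r_i))^{-1} mod 7^{i+2}, with f′(x) = 2x. Iterate:
  r_0 = 1 (mod 7)
  r_1 = 22 (mod 49)
  r_2 = 22 (mod 343)
Final: r_2 = 22, and one checks f(r_2) ≡ 0 mod 7^3.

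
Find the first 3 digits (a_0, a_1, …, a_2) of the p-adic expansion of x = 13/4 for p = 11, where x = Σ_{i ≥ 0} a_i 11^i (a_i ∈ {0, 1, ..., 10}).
(a_0, …, a_2) = (6, 8, 2)

v_11(13/4) = 0 (numerator and denominator both coprime to 11), so x ∈ ℤ_11^×. Compute digits iteratively via a_i = x_i mod 11, x_{i+1} = (x_i − a_i)/11, with x_0 = x:
  x_0 = 13/4;  a_0 = 6;  x_1 = (x_0 − 6)/11 = -1/4
  x_1 = -1/4;  a_1 = 8;  x_2 = (x_1 − 8)/11 = -3/4
  x_2 = -3/4;  a_2 = 2;  x_3 = (x_2 − 2)/11 = -1/4
Digits: (6, 8, 2).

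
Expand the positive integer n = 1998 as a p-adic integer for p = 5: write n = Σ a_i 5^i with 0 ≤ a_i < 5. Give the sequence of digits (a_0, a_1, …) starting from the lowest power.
(a_0, a_1, …) = (3, 4, 4, 0, 3)

Repeated division by 5 gives the digits low-to-high: 1998 = 3 + 4·5^1 + 4·5^2 + 3·5^4. Digit sequence: (3, 4, 4, 0, 3).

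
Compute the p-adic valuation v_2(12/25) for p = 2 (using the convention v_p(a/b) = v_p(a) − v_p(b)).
v_2(12/25) = 2

Factor powers of 2 from the numerator and denominator of the reduced fraction: 12 = 2^2 · 3 and 25 = 2^0 · 25. Apply v_p(a/b) = v_p(a) − v_p(b): v_2(12/25) = 2 − 0 = 2.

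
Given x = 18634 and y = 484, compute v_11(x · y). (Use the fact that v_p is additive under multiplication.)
v_11(9018856) = 5

v_p(x) = 3 (factor: 18634 = 11^3 · 14); v_p(y) = 2 (factor: 484 = 11^2 · 4). Additivity: v_p(xy) = v_p(x) + v_p(y) = 3 + 2 = 5. (Direct check: xy = 9018856 = 11^5 · (56).)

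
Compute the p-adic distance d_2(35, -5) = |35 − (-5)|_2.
d_2(35, -5) = 1/8

Step 1 — x − y = 35 − (-5) = 40. Step 2 — v_2(40) = 3 (factor: 40 = (2^3 · 5); the sign does not affect v_p). Step 3 — |x − y|_2 = 2^{-3} = 1/8.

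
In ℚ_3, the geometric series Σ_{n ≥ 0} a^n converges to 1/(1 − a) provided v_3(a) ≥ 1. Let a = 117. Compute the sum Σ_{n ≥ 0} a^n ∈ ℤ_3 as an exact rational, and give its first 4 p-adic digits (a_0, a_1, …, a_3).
Σ a^n = 1/(1 − a) = -1/116;  first 4 digits = (1, 0, 1, 1)

v_3(a) = 2 ≥ 1, so the series converges in ℤ_3 to 1/(1 − a) = 1/(1 − 117) = -1/116. Expand this rational in ℤ_3: compute digits iteratively via d_i = x_i mod 3, x_{i+1} = (x_i − d_i)/3. The first 4 digits are (1, 0, 1, 1).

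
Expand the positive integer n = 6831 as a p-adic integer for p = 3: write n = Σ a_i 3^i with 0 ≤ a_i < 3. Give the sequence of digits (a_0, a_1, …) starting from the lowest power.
(a_0, a_1, …) = (0, 0, 0, 1, 0, 1, 0, 0, 1)

Repeated division by 3 gives the digits low-to-high: 6831 = 1·3^3 + 1·3^5 + 1·3^8. Digit sequence: (0, 0, 0, 1, 0, 1, 0, 0, 1).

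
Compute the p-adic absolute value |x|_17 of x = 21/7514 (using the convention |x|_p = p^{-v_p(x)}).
|21/7514|_17 = 289

Step 1 — compute v_17(x) by factoring powers of 17 out of the numerator and denominator: v_17(21/7514) = -2. Step 2 — apply |x|_p = p^{-v_p(x)} = 17^{2} = 289.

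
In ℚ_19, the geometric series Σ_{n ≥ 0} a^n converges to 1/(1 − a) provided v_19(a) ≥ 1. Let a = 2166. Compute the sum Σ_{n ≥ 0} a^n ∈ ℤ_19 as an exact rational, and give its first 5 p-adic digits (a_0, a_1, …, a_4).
Σ a^n = 1/(1 − a) = -1/2165;  first 5 digits = (1, 0, 6, 0, 17)

v_19(a) = 2 ≥ 1, so the series converges in ℤ_19 to 1/(1 − a) = 1/(1 − 2166) = -1/2165. Expand this rational in ℤ_19: compute digits iteratively via d_i = x_i mod 19, x_{i+1} = (x_i − d_i)/19. The first 5 digits are (1, 0, 6, 0, 17).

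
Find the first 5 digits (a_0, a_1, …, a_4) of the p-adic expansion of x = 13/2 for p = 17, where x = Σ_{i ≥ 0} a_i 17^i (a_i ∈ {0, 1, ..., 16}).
(a_0, …, a_4) = (15, 8, 8, 8, 8)

v_17(13/2) = 0 (numerator and denominator both coprime to 17), so x ∈ ℤ_17^×. Compute digits iteratively via a_i = x_i mod 17, x_{i+1} = (x_i − a_i)/17, with x_0 = x:
  x_0 = 13/2;  a_0 = 15;  x_1 = (x_0 − 15)/17 = -1/2
  x_1 = -1/2;  a_1 = 8;  x_2 = (x_1 − 8)/17 = -1/2
  x_2 = -1/2;  a_2 = 8;  x_3 = (x_2 − 8)/17 = -1/2
  x_3 = -1/2;  a_3 = 8;  x_4 = (x_3 − 8)/17 = -1/2
  x_4 = -1/2;  a_4 = 8;  x_5 = (x_4 − 8)/17 = -1/2
Digits: (15, 8, 8, 8, 8).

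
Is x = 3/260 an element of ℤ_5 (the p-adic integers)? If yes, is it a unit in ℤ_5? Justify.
x ∉ ℤ_5 (v_5(x) = -1 < 0)

ℤ_5 = {x ∈ ℚ_5 : v_5(x) ≥ 0} and ℤ_5^× = {x ∈ ℤ_5 : v_5(x) = 0}. Here v_5(3/260) = v_5(num) − v_5(den) = -1; compare against these criteria.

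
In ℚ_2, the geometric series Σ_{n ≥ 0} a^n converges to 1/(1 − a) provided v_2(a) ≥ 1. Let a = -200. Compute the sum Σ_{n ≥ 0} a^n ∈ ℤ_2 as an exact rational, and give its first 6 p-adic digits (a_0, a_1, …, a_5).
Σ a^n = 1/(1 − a) = 1/201;  first 6 digits = (1, 0, 0, 1, 1, 1)

v_2(a) = 3 ≥ 1, so the series converges in ℤ_2 to 1/(1 − a) = 1/(1 − (-200)) = 1/201. Expand this rational in ℤ_2: compute digits iteratively via d_i = x_i mod 2, x_{i+1} = (x_i − d_i)/2. The first 6 digits are (1, 0, 0, 1, 1, 1).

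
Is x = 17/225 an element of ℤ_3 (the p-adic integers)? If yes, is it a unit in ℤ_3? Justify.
x ∉ ℤ_3 (v_3(x) = -2 < 0)

ℤ_3 = {x ∈ ℚ_3 : v_3(x) ≥ 0} and ℤ_3^× = {x ∈ ℤ_3 : v_3(x) = 0}. Here v_3(17/225) = v_3(num) − v_3(den) = -2; compare against these criteria.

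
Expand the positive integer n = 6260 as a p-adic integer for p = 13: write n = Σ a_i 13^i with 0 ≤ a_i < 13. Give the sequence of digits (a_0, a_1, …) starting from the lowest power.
(a_0, a_1, …) = (7, 0, 11, 2)

Repeated division by 13 gives the digits low-to-high: 6260 = 7 + 11·13^2 + 2·13^3. Digit sequence: (7, 0, 11, 2).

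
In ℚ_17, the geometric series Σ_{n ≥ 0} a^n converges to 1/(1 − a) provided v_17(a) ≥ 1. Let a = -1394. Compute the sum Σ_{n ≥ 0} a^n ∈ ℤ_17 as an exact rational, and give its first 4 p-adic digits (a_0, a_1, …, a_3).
Σ a^n = 1/(1 − a) = 1/1395;  first 4 digits = (1, 3, 4, 14)

v_17(a) = 1 ≥ 1, so the series converges in ℤ_17 to 1/(1 − a) = 1/(1 − (-1394)) = 1/1395. Expand this rational in ℤ_17: compute digits iteratively via d_i = x_i mod 17, x_{i+1} = (x_i − d_i)/17. The first 4 digits are (1, 3, 4, 14).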